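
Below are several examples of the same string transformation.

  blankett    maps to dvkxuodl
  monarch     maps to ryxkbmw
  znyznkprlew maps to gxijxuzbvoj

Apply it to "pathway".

ikdrgkz

The transformation: shift every letter 10 places forward in the alphabet (wrapping around), then swap the first and last characters.
For "pathway", step one produces "zkdrgki"; step two turns that into "ikdrgkz".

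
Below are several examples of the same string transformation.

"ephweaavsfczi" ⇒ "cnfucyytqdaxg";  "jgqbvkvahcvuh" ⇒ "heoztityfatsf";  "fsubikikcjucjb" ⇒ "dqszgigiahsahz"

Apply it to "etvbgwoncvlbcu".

Rule — shift every letter 2 places backward in the alphabet (wrapping around).
For "etvbgwoncvlbcu" the result is "crtzeumlatjzas".

crtzeumlatjzas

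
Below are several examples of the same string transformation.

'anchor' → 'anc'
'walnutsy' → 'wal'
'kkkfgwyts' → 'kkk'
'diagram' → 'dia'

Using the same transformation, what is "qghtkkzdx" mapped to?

qgh

Looking at the pairs, the operation is to keep only the first 3 characters.
"qghtkkzdx" → "qgh".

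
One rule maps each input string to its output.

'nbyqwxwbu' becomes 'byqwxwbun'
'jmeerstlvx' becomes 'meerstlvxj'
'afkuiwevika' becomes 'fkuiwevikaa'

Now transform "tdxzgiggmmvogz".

Rule — move the first character to the end.
On "tdxzgiggmmvogz" that produces "dxzgiggmmvogzt".

dxzgiggmmvogzt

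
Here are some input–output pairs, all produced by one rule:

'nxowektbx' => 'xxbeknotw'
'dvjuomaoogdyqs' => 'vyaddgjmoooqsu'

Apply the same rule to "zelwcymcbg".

yzbcceglmw

The rule is to sort the characters into alphabetical order, then move the last 2 characters to the front (rotate right by 2).
Applying both steps to "zelwcymcbg": "bcceglmwyz", then "yzbcceglmw".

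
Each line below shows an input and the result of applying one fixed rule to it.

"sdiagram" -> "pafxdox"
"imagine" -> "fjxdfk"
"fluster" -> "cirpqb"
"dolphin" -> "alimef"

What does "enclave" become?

bkzixs

Each output is the input with this applied: shift every letter 3 places backward in the alphabet (wrapping around), then delete the last character.
Starting from "enclave": after the first operation, "bkzixsb"; after the second, "bkzixs".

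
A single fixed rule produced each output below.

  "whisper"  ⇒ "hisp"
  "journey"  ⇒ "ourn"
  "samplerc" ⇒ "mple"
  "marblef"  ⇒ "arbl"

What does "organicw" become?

gani

In each case the input is transformed by: move the last 2 characters to the front (rotate right by 2), then keep only the last 4 characters.
On "organicw": the first step gives "cworgani", and the second then gives "gani".
(Check on "samplerc": → "rcsample" → "mple" ✓)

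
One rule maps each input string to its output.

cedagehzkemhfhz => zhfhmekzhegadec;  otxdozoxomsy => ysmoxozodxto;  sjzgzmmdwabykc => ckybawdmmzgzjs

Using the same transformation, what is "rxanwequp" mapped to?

The rule is to reverse the string.
"rxanwequp" → "puqewnaxr".

puqewnaxr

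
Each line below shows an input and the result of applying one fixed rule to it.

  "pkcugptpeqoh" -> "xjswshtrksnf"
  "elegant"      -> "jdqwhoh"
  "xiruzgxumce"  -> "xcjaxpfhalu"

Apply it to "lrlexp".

What's happening: shift every letter 3 places forward in the alphabet (wrapping around), then move the first 3 characters to the end (rotate left by 3).
Starting from "lrlexp": after the first operation, "ouohas"; after the second, "hasouo".

hasouo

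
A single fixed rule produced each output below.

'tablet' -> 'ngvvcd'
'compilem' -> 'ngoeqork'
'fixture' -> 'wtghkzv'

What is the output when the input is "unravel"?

xgnwptc

Rule — move the last 3 characters to the front (rotate right by 3), then shift every letter 2 places forward in the alphabet (wrapping around).
Applying both steps to "unravel": "velunra", then "xgnwptc".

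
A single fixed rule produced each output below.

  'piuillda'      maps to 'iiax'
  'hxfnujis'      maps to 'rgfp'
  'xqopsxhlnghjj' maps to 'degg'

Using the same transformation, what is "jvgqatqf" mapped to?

The transformation: shift every letter 3 places backward in the alphabet (wrapping around), then keep only the last 4 characters.
For "jvgqatqf", step one produces "gsdnxqnc"; step two turns that into "xqnc".
(Check on "piuillda": → "mfrfiiax" → "iiax" ✓)

xqnc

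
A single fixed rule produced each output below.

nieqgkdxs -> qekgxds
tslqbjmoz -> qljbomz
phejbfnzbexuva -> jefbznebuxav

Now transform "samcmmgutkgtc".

Looking at the pairs, the operation is to swap each adjacent pair of characters (1↔2, 3↔4, ...), then delete the first 2 characters.
For "samcmmgutkgtc", step one produces "ascmmmugkttgc"; step two turns that into "cmmmugkttgc".
(Check on "nieqgkdxs": → "inqekgxds" → "qekgxds" ✓)

cmmmugkttgc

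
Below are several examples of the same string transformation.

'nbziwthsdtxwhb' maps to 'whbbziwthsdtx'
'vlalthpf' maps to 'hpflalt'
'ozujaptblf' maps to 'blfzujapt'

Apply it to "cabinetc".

The rule is to delete the first character, then move the last 3 characters to the front (rotate right by 3).
For "cabinetc", step one produces "abinetc"; step two turns that into "etcabin".

etcabin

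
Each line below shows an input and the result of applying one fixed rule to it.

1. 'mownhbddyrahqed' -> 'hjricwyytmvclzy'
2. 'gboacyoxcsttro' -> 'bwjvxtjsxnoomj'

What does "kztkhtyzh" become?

Looking at the pairs, the operation is to shift every letter 5 places backward in the alphabet (wrapping around).
For "kztkhtyzh" the result is "fuofcotuc".

fuofcotuc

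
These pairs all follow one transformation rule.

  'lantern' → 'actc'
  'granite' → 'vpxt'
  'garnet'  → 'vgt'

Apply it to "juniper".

yceg

The pattern: shift every letter 11 places backward in the alphabet (wrapping around), then keep every other character starting from the first (positions 1st, 3rd, 5th, ...).
For "juniper", step one produces "yjcxetg"; step two turns that into "yceg".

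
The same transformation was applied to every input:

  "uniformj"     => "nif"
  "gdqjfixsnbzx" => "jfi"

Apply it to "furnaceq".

The pattern: swap the front and back halves of the string, then keep only the last 3 characters.
Starting from "furnaceq": after the first operation, "aceqfurn"; after the second, "urn".

urn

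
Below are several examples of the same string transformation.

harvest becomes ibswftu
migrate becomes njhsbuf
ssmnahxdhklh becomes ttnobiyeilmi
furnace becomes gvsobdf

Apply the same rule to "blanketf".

cmbolfug

Each output is the input with this applied: shift every letter 1 place forward in the alphabet (wrapping around).
Doing the same to "blanketf": "cmbolfug".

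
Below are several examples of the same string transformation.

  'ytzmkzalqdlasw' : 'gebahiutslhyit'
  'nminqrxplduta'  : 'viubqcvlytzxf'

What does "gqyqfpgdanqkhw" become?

oeypgsyynvxiol

Looking at the pairs, the operation is to shift every letter 8 places forward in the alphabet (wrapping around), then take characters alternately from the front and the back (1st, last, 2nd, 2nd-last, ...).
On "gqyqfpgdanqkhw": the first step gives "oygynxolivyspe", and the second then gives "oeypgsyynvxiol".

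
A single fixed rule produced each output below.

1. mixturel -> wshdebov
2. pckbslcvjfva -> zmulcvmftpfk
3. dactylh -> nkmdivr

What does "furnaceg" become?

pebxkmoq

Each output is the input with this applied: shift every letter 10 places forward in the alphabet (wrapping around).
On "furnaceg" that produces "pebxkmoq".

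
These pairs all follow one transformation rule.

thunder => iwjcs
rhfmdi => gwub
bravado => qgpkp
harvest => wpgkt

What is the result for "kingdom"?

zxcvs

The transformation: shift every letter 11 places backward in the alphabet (wrapping around), then delete the last 2 characters.
For "kingdom", step one produces "zxcvsdb"; step two turns that into "zxcvs".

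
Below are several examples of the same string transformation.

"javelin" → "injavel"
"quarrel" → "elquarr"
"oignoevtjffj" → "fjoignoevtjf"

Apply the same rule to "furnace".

What's happening: move the last 2 characters to the front (rotate right by 2).
On "furnace" that produces "cefurna".

cefurna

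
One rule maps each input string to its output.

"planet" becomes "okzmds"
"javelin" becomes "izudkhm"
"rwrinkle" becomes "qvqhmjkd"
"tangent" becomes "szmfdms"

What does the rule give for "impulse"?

In each case the input is transformed by: shift every letter 1 place backward in the alphabet (wrapping around).
For "impulse" the result is "hlotkrd".

hlotkrd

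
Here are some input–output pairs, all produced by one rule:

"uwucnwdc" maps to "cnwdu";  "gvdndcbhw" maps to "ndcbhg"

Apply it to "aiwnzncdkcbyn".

nzncdkcbya

Each output is the input with this applied: swap the first and last characters, then delete the first 3 characters.
Working it through for "aiwnzncdkcbyn": intermediate "niwnzncdkcbya", final "nzncdkcbya".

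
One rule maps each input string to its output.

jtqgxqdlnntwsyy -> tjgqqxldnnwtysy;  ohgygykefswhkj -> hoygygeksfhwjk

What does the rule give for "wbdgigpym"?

In each case the input is transformed by: swap each adjacent pair of characters (1↔2, 3↔4, ...).
On "wbdgigpym" that produces "bwgdgiypm".

bwgdgiypm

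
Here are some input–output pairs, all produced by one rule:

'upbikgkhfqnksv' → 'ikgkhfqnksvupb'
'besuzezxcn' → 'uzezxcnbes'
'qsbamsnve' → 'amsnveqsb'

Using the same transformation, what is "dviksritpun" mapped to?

ksritpundvi

The pattern: move the first 3 characters to the end (rotate left by 3).
Applying that to "dviksritpun" gives "ksritpundvi".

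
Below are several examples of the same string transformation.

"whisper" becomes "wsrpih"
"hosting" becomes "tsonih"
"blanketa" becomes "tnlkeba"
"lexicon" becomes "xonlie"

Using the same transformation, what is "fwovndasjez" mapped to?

Looking at the pairs, the operation is to sort the characters into reverse alphabetical order, then delete the last character.
On "fwovndasjez": the first step gives "zwvsonjfeda", and the second then gives "zwvsonjfed".
(Check on "blanketa": → "tnlkebaa" → "tnlkeba" ✓)

zwvsonjfed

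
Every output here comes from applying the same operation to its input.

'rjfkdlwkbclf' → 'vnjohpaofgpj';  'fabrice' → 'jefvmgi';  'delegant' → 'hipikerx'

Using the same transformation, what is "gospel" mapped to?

The pattern: shift every letter 4 places forward in the alphabet (wrapping around).
"gospel" → "kswtip".

kswtip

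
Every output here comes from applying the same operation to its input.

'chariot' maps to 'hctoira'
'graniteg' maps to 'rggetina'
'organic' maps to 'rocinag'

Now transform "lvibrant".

The rule is to reverse the string, then move the last 2 characters to the front (rotate right by 2).
Doing the same to "lvibrant": "vltnarbi".

vltnarbi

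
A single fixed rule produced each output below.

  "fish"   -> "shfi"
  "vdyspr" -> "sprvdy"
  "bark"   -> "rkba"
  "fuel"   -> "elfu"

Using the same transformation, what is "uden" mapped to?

Rule — swap the front and back halves of the string.
Applying that to "uden" gives "enud".

enud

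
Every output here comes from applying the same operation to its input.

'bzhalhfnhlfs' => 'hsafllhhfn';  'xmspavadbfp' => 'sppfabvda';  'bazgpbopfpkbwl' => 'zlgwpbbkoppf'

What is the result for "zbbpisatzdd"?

bdpdizsta

Rule — delete the first 2 characters, then take characters alternately from the front and the back (1st, last, 2nd, 2nd-last, ...).
Starting from "zbbpisatzdd": after the first operation, "bpisatzdd"; after the second, "bdpdizsta".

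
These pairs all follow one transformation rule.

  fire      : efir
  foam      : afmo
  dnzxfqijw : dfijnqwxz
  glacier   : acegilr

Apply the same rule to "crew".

cerw

Each output is the input with this applied: sort the characters into alphabetical order.
On "crew" that produces "cerw".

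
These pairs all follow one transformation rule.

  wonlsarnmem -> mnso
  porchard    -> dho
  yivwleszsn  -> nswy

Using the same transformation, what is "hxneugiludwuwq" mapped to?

What's happening: reverse the string, then keep one character in every 3, starting at position 1 (positions 1st, 4th, 7th, ...).
Applying both steps to "hxneugiludwuwq": "qwuwduliguenxh", then "qwlux".

qwlux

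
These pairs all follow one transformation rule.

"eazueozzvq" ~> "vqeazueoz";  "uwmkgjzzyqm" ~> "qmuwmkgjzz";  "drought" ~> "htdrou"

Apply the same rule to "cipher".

The rule is to move the last 2 characters to the front (rotate right by 2), then delete the last character.
For "cipher", step one produces "erciph"; step two turns that into "ercip".

ercip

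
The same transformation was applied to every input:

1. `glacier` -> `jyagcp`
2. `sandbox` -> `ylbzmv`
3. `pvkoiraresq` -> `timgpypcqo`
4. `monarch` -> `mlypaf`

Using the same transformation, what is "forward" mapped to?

mpuypb

Looking at the pairs, the operation is to delete the first character, then shift every letter 2 places backward in the alphabet (wrapping around).
So "forward" becomes "mpuypb".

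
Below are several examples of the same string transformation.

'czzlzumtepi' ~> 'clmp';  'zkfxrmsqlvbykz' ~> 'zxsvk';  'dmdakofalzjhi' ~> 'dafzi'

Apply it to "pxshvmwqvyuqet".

The rule is to keep one character in every 3, starting at position 1 (positions 1st, 4th, 7th, ...).
For "pxshvmwqvyuqet" the result is "phwye".

phwye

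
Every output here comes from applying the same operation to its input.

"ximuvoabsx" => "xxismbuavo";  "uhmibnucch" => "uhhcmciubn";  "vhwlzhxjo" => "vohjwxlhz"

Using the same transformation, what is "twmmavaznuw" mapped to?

twwumnmzaav

The transformation: take characters alternately from the front and the back (1st, last, 2nd, 2nd-last, ...).
For "twmmavaznuw" the result is "twwumnmzaav".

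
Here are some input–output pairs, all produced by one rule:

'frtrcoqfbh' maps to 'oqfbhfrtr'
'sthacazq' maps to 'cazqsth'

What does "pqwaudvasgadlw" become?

Each output is the input with this applied: swap the front and back halves of the string, then delete the last character.
For "pqwaudvasgadlw", step one produces "asgadlwpqwaudv"; step two turns that into "asgadlwpqwaud".

asgadlwpqwaud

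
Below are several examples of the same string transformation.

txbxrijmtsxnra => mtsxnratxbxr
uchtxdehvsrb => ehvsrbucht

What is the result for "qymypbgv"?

pbgvqy

Each output is the input with this applied: swap the front and back halves of the string, then delete the last 2 characters.
For "qymypbgv", step one produces "pbgvqymy"; step two turns that into "pbgvqy".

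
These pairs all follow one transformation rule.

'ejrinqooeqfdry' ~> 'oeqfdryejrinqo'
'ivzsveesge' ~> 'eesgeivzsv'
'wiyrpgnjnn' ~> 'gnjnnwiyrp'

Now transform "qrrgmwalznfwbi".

The transformation: swap the front and back halves of the string.
"qrrgmwalznfwbi" → "lznfwbiqrrgmwa".

lznfwbiqrrgmwa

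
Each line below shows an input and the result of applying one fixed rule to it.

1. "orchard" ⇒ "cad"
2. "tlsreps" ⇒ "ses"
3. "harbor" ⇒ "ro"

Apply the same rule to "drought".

The pattern: delete the first character, then keep every other character starting from the second (positions 2nd, 4th, 6th, ...).
For "drought", step one produces "rought"; step two turns that into "ogt".

ogt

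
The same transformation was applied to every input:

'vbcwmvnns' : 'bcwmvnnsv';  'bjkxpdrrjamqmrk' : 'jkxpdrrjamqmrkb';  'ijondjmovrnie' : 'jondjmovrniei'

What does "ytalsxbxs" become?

talsxbxsy

Rule — move the first character to the end.
Applying that to "ytalsxbxs" gives "talsxbxsy".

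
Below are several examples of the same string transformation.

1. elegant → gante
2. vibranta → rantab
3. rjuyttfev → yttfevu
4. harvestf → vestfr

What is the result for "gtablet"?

In each case the input is transformed by: delete the first 2 characters, then move the first character to the end.
"gtablet" → "ablet" → "bleta".

bleta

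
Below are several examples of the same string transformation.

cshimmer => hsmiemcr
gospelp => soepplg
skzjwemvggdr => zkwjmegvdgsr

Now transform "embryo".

Rule — move the first character to the end, then swap each adjacent pair of characters (1↔2, 3↔4, ...).
Working it through for "embryo": intermediate "mbryoe", final "bmyreo".

bmyreo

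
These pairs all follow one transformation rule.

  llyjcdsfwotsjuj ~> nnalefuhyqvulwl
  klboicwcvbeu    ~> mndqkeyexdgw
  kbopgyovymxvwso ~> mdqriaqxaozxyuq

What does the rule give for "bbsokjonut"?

Each output is the input with this applied: shift every letter 2 places forward in the alphabet (wrapping around).
Applying that to "bbsokjonut" gives "dduqmlqpwv".

dduqmlqpwv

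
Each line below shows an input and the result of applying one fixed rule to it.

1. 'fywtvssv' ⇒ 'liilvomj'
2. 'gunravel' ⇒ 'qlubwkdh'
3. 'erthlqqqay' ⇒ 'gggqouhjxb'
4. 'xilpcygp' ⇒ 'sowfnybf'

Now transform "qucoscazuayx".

Rule — swap the front and back halves of the string, then shift every letter 10 places backward in the alphabet (wrapping around).
On "qucoscazuayx": the first step gives "azuayxqucosc", and the second then gives "qpkqongkseis".

qpkqongkseis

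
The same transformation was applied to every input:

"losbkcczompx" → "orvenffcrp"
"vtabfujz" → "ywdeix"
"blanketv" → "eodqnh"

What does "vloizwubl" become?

yorlczx

In each case the input is transformed by: shift every letter 3 places forward in the alphabet (wrapping around), then delete the last 2 characters.
Starting from "vloizwubl": after the first operation, "yorlczxeo"; after the second, "yorlczx".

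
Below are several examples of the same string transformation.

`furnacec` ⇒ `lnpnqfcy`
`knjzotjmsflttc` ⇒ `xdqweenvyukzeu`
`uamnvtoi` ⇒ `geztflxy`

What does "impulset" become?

The rule is to shift every letter 11 places forward in the alphabet (wrapping around), then swap the front and back halves of the string.
Starting from "impulset": after the first operation, "txafwdpe"; after the second, "wdpetxaf".
(Check on "furnacec": → "qfcylnpn" → "lnpnqfcy" ✓)

wdpetxaf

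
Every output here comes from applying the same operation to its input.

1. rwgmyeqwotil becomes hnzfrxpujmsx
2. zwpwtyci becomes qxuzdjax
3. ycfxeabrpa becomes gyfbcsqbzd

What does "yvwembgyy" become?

xfnchzzzw

Each output is the input with this applied: shift every letter 1 place forward in the alphabet (wrapping around), then move the first 2 characters to the end (rotate left by 2).
For "yvwembgyy" the result is "xfnchzzzw".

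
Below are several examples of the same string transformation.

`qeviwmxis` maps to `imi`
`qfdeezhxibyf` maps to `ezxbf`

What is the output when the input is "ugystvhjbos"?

svjo

The rule is to delete the first 2 characters, then keep every other character starting from the second (positions 2nd, 4th, 6th, ...).
On "ugystvhjbos": the first step gives "ystvhjbos", and the second then gives "svjo".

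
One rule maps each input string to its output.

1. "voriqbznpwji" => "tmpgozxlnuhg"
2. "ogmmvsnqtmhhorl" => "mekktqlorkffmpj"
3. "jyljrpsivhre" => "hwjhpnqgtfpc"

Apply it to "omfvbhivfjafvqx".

In each case the input is transformed by: shift every letter 2 places backward in the alphabet (wrapping around).
For "omfvbhivfjafvqx" the result is "mkdtzfgtdhydtov".

mkdtzfgtdhydtov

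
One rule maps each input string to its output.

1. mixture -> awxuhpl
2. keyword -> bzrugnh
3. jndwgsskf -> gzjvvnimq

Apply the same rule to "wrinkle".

Each output is the input with this applied: shift every letter 3 places forward in the alphabet (wrapping around), then move the first 2 characters to the end (rotate left by 2).
Applying both steps to "wrinkle": "zulqnoh", then "lqnohzu".

lqnohzu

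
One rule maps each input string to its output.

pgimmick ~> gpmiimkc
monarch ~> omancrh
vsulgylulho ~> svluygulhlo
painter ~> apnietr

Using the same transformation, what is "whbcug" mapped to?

hwcbgu

Looking at the pairs, the operation is to swap each adjacent pair of characters (1↔2, 3↔4, ...).
On "whbcug" that produces "hwcbgu".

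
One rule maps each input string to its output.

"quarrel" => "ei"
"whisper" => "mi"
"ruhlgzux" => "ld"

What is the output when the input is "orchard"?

gv

The rule is to keep one character in every 3, starting at position 3 (positions 3rd, 6th, 9th, ...), then shift every letter 4 places forward in the alphabet (wrapping around).
Applying both steps to "orchard": "cr", then "gv".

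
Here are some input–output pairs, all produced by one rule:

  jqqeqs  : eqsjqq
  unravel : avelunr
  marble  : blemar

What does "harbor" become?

Rule — move the first 3 characters to the end (rotate left by 3).
Applying that to "harbor" gives "borhar".

borhar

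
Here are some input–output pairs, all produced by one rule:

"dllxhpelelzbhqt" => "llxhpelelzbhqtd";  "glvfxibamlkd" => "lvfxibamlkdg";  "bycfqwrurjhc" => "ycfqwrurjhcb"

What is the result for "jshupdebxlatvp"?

What's happening: move the first character to the end.
Applying that to "jshupdebxlatvp" gives "shupdebxlatvpj".

shupdebxlatvpj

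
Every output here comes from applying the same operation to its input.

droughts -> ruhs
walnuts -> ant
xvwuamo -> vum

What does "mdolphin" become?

dlhn

Looking at the pairs, the operation is to keep every other character starting from the second (positions 2nd, 4th, 6th, ...).
Applying that to "mdolphin" gives "dlhn".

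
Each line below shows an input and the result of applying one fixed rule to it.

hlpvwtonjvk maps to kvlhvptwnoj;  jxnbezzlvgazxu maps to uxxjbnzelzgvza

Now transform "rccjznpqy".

yqcrjcnzp

Rule — move the last 2 characters to the front (rotate right by 2), then swap each adjacent pair of characters (1↔2, 3↔4, ...).
Applying both steps to "rccjznpqy": "qyrccjznp", then "yqcrjcnzp".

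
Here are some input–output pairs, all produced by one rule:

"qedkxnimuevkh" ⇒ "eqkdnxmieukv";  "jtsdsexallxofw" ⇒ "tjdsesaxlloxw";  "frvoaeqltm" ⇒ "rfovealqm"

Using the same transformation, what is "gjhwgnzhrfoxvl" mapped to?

The rule is to swap each adjacent pair of characters (1↔2, 3↔4, ...), then delete the last character.
"gjhwgnzhrfoxvl" → "jgwhnghzfrxolv" → "jgwhnghzfrxol".
(Check on "jtsdsexallxofw": → "tjdsesaxlloxwf" → "tjdsesaxlloxw" ✓)

jgwhnghzfrxol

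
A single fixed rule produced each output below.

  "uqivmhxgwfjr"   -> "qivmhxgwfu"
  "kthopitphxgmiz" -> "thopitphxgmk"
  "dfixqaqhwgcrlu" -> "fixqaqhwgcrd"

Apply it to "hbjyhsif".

bjyhsh

What's happening: delete the last 2 characters, then move the first character to the end.
On "hbjyhsif": the first step gives "hbjyhs", and the second then gives "bjyhsh".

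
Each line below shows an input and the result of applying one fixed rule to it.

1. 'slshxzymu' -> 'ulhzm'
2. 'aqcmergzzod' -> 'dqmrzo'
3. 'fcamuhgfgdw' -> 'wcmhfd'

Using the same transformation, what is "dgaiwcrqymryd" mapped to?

Each output is the input with this applied: move the last character to the front, then keep every other character starting from the first (positions 1st, 3rd, 5th, ...).
For "dgaiwcrqymryd", step one produces "ddgaiwcrqymry"; step two turns that into "dgicqmy".

dgicqmy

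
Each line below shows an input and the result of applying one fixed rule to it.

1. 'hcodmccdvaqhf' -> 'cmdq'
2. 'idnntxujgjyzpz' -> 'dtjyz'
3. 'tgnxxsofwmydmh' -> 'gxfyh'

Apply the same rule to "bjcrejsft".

What's happening: keep one character in every 3, starting at position 2 (positions 2nd, 5th, 8th, ...).
On "bjcrejsft" that produces "jef".

jef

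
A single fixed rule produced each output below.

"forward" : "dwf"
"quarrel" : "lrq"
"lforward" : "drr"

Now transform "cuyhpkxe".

ehx

Rule — swap the first and last characters, then keep one character in every 3, starting at position 1 (positions 1st, 4th, 7th, ...).
"cuyhpkxe" → "ehx".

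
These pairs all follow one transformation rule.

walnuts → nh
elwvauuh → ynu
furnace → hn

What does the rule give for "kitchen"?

The transformation: keep one character in every 3, starting at position 2 (positions 2nd, 5th, 8th, ...), then shift every letter 13 places forward in the alphabet (wrapping around) — i.e. ROT13.
"kitchen" → "vu".
(Check on "walnuts": → "au" → "nh" ✓)

vu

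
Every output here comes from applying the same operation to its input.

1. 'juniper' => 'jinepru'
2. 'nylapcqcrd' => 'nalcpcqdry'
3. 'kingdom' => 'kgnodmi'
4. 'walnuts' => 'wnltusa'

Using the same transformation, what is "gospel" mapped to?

gpsleo

Rule — swap each adjacent pair of characters (1↔2, 3↔4, ...), then move the first character to the end.
On "gospel": the first step gives "ogpsle", and the second then gives "gpsleo".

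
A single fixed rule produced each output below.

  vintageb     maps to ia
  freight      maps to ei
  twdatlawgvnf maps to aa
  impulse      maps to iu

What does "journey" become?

The pattern: delete the last 3 characters, then keep only the vowels.
On "journey": the first step gives "jour", and the second then gives "ou".
(Check on "freight": → "frei" → "ei" ✓)

ou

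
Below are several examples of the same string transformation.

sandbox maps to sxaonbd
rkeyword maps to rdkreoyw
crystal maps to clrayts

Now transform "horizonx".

hxonroiz

The pattern: take characters alternately from the front and the back (1st, last, 2nd, 2nd-last, ...).
On "horizonx" that produces "hxonroiz".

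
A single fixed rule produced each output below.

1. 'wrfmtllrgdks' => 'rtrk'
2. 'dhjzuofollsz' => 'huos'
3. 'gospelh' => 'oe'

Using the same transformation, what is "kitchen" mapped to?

Rule — keep one character in every 3, starting at position 2 (positions 2nd, 5th, 8th, ...).
Applying that to "kitchen" gives "ih".

ih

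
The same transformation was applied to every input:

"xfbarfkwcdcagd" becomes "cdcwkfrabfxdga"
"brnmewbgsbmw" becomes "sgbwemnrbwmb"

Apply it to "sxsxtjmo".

What's happening: reverse the string, then move the first 3 characters to the end (rotate left by 3).
Working it through for "sxsxtjmo": intermediate "omjtxsxs", final "txsxsomj".

txsxsomj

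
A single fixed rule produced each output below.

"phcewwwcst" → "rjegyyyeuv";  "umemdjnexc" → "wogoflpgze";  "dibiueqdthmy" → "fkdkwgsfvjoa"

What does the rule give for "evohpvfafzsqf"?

gxqjrxhchbush

Looking at the pairs, the operation is to shift every letter 2 places forward in the alphabet (wrapping around).
So "evohpvfafzsqf" becomes "gxqjrxhchbush".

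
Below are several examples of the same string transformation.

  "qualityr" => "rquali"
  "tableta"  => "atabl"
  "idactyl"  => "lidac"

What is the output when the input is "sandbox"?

xsand

The rule is to move the last character to the front, then delete the last 2 characters.
For "sandbox" the result is "xsand".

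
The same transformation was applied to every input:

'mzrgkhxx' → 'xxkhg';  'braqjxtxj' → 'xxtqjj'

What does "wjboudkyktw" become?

Looking at the pairs, the operation is to delete the first 3 characters, then sort the characters into reverse alphabetical order.
For "wjboudkyktw", step one produces "oudkyktw"; step two turns that into "ywutokkd".

ywutokkd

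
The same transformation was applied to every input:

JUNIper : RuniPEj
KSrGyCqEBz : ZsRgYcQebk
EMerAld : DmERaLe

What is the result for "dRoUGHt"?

In each case the input is transformed by: flip the case of every letter, then swap the first and last characters.
Working it through for "dRoUGHt": intermediate "DrOughT", final "TrOughD".

TrOughD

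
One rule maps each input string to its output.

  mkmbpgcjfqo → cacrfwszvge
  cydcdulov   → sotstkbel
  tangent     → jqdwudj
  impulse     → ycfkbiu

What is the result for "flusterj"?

vbkijuhz

Each output is the input with this applied: shift every letter 10 places backward in the alphabet (wrapping around).
Doing the same to "flusterj": "vbkijuhz".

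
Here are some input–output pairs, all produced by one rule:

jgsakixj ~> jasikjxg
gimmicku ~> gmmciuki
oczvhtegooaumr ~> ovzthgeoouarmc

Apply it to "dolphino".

What's happening: swap each adjacent pair of characters (1↔2, 3↔4, ...), then move the first character to the end.
Working it through for "dolphino": intermediate "odplihon", final "dplihono".
(Check on "gimmicku": → "igmmciuk" → "gmmciuki" ✓)

dplihono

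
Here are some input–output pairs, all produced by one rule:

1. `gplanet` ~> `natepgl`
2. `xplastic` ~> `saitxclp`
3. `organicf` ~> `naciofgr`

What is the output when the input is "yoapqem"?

Rule — move the first 3 characters to the end (rotate left by 3), then swap each adjacent pair of characters (1↔2, 3↔4, ...).
On "yoapqem" that produces "qpmeoya".

qpmeoya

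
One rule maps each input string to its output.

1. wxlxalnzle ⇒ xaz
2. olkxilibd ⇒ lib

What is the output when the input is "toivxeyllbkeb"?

Rule — keep one character in every 3, starting at position 2 (positions 2nd, 5th, 8th, ...).
For "toivxeyllbkeb" the result is "oxlk".

oxlk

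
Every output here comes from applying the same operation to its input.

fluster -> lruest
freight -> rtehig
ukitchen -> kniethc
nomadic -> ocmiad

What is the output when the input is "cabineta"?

Looking at the pairs, the operation is to delete the first character, then take characters alternately from the front and the back (1st, last, 2nd, 2nd-last, ...).
Working it through for "cabineta": intermediate "abineta", final "aabtien".

aabtien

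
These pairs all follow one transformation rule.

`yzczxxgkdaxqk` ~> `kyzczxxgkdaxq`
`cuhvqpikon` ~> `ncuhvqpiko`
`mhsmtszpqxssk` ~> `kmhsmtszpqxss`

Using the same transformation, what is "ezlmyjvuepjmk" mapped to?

kezlmyjvuepjm

Rule — move the last character to the front.
On "ezlmyjvuepjmk" that produces "kezlmyjvuepjm".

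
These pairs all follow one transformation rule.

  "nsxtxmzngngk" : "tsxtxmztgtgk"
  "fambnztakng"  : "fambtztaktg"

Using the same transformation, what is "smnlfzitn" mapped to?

smtlfzitt

Looking at the pairs, the operation is to replace every "n" with "t".
Applying that to "smnlfzitn" gives "smtlfzitt".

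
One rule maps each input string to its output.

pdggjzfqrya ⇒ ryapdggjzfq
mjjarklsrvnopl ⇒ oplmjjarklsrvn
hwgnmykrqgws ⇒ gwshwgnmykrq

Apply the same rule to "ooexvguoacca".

ccaooexvguoa

What's happening: move the last 3 characters to the front (rotate right by 3).
For "ooexvguoacca" the result is "ccaooexvguoa".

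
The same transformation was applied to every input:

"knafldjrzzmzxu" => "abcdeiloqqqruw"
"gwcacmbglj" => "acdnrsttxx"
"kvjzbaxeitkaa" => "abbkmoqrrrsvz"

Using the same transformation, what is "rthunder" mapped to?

Looking at the pairs, the operation is to shift every letter 9 places backward in the alphabet (wrapping around), then sort the characters into alphabetical order.
Starting from "rthunder": after the first operation, "ikyleuvi"; after the second, "eiikluvy".

eiikluvy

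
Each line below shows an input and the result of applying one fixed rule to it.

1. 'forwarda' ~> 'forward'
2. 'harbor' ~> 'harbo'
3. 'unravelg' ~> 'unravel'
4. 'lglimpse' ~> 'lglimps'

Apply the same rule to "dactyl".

The pattern: delete the last character.
"dactyl" → "dacty".

dacty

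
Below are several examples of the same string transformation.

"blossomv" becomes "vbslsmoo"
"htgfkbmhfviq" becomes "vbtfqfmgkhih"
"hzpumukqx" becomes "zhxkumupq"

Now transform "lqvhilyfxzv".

zfyhxivlvlq

The transformation: sort the characters into reverse alphabetical order, then take characters alternately from the front and the back (1st, last, 2nd, 2nd-last, ...).
On "lqvhilyfxzv": the first step gives "zyxvvqllihf", and the second then gives "zfyhxivlvlq".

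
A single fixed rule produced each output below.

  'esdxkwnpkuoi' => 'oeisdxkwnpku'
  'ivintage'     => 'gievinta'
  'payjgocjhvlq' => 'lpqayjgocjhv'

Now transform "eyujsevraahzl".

zelyujsevraah

In each case the input is transformed by: swap the first and last characters, then move the last 2 characters to the front (rotate right by 2).
So "eyujsevraahzl" becomes "zelyujsevraah".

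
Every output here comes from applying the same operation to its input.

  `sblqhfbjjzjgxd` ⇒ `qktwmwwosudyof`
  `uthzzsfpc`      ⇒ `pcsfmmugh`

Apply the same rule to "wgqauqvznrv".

ieamidhndtj

Looking at the pairs, the operation is to reverse the string, then shift every letter 13 places forward in the alphabet (wrapping around) — i.e. ROT13.
For "wgqauqvznrv" the result is "ieamidhndtj".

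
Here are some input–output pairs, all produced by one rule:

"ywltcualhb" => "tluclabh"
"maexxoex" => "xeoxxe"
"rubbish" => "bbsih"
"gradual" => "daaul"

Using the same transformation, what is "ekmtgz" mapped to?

tmzg

What's happening: swap each adjacent pair of characters (1↔2, 3↔4, ...), then delete the first 2 characters.
For "ekmtgz", step one produces "ketmzg"; step two turns that into "tmzg".
(Check on "gradual": → "rgdaaul" → "daaul" ✓)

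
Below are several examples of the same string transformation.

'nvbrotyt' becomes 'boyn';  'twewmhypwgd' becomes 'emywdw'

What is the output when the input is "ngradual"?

rdan

The transformation: move the first 2 characters to the end (rotate left by 2), then keep every other character starting from the first (positions 1st, 3rd, 5th, ...).
Applying both steps to "ngradual": "radualng", then "rdan".
(Check on "nvbrotyt": → "brotytnv" → "boyn" ✓)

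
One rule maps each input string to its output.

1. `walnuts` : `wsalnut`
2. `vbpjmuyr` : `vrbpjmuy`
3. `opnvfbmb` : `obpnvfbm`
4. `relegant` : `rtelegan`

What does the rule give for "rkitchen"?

rnkitche

The pattern: swap the first and last characters, then move the last character to the front.
On "rkitchen": the first step gives "nkitcher", and the second then gives "rnkitche".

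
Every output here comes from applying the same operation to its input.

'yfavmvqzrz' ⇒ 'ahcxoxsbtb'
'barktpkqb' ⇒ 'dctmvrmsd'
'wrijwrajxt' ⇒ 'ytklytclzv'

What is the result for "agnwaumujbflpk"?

cipycwowldhnrm

Looking at the pairs, the operation is to shift every letter 2 places forward in the alphabet (wrapping around).
Doing the same to "agnwaumujbflpk": "cipycwowldhnrm".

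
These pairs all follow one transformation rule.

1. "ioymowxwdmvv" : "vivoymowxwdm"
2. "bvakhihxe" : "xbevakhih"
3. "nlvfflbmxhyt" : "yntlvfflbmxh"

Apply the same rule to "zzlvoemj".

mzjzlvoe

What's happening: swap the first and last characters, then move the last 2 characters to the front (rotate right by 2).
So "zzlvoemj" becomes "mzjzlvoe".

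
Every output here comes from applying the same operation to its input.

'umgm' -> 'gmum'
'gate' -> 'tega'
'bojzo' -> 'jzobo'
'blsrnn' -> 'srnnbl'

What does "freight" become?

eightfr

Looking at the pairs, the operation is to move the first 2 characters to the end (rotate left by 2).
"freight" → "eightfr".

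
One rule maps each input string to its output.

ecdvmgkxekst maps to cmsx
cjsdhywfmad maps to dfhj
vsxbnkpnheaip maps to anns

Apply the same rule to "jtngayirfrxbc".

The pattern: keep one character in every 3, starting at position 2 (positions 2nd, 5th, 8th, ...), then sort the characters into alphabetical order.
For "jtngayirfrxbc" the result is "artx".
(Check on "ecdvmgkxekst": → "cmxs" → "cmsx" ✓)

artx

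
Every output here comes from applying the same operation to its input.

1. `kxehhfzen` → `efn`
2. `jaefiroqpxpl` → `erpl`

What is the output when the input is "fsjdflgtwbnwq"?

jlww

The pattern: keep one character in every 3, starting at position 3 (positions 3rd, 6th, 9th, ...).
"fsjdflgtwbnwq" → "jlww".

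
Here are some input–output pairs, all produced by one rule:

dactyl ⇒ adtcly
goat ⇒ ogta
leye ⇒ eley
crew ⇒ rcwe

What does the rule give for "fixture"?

iftxrue

The transformation: swap each adjacent pair of characters (1↔2, 3↔4, ...).
"fixture" → "iftxrue".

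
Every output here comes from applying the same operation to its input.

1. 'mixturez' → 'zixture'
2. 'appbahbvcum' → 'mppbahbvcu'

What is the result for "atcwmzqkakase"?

etcwmzqkakas

Looking at the pairs, the operation is to swap the first and last characters, then delete the last character.
Starting from "atcwmzqkakase": after the first operation, "etcwmzqkakasa"; after the second, "etcwmzqkakas".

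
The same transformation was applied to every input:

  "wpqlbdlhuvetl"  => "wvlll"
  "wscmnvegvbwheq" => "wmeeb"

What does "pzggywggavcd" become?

Rule — keep one character in every 3, starting at position 1 (positions 1st, 4th, 7th, ...), then sort the characters into reverse alphabetical order.
For "pzggywggavcd", step one produces "pggv"; step two turns that into "vpgg".

vpgg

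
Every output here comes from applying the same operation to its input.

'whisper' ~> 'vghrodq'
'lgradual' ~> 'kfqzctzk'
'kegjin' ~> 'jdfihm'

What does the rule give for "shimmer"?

Looking at the pairs, the operation is to shift every letter 1 place backward in the alphabet (wrapping around).
For "shimmer" the result is "rghlldq".

rghlldq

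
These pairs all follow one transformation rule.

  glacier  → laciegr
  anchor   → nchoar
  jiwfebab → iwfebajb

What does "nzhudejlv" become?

zhudejlnv

The rule is to swap the first and last characters, then move the first character to the end.
For "nzhudejlv", step one produces "vzhudejln"; step two turns that into "zhudejlnv".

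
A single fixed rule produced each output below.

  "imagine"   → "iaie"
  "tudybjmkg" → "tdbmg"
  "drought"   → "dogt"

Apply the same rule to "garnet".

gre

The transformation: keep every other character starting from the first (positions 1st, 3rd, 5th, ...).
So "garnet" becomes "gre".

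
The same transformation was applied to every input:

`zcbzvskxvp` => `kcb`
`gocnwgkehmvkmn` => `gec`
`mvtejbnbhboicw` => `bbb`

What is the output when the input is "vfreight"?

The transformation: sort the characters into reverse alphabetical order, then keep only the last 3 characters.
Applying that to "vfreight" gives "gfe".

gfe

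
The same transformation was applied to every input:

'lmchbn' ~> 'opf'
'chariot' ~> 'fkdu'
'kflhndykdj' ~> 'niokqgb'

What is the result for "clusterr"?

The pattern: delete the last 3 characters, then shift every letter 3 places forward in the alphabet (wrapping around).
Applying both steps to "clusterr": "clust", then "foxvw".
(Check on "kflhndykdj": → "kflhndy" → "niokqgb" ✓)

foxvw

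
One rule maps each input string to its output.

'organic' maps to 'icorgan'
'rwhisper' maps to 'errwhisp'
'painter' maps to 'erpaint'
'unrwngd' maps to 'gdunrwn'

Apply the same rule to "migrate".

Each output is the input with this applied: move the last 2 characters to the front (rotate right by 2).
So "migrate" becomes "temigra".

temigra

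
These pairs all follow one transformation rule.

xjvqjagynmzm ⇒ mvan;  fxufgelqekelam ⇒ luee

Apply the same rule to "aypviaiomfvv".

Looking at the pairs, the operation is to keep one character in every 3, starting at position 3 (positions 3rd, 6th, 9th, ...), then move the last character to the front.
Starting from "aypviaiomfvv": after the first operation, "pamv"; after the second, "vpam".

vpam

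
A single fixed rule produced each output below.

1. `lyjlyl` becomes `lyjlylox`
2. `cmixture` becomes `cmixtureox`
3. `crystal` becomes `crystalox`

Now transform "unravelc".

The transformation: append "ox".
For "unravelc" the result is "unravelcox".

unravelcox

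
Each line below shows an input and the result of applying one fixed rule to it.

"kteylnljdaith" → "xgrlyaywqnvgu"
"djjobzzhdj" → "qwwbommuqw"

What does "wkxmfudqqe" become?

The transformation: shift every letter 13 places forward in the alphabet (wrapping around) — i.e. ROT13.
On "wkxmfudqqe" that produces "jxkzshqddr".

jxkzshqddr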